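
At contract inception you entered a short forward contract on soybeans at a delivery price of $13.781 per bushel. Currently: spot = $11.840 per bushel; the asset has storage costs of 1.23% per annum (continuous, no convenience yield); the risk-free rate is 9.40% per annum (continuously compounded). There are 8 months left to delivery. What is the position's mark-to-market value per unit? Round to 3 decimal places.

$1.006 per bushel

Current fair forward for the remaining 8 months: F = S·e^((r + u)·T), (r + u) = 0.0940 + 0.0123 = 0.1063
F = 11.840 · e^(0.1063 × 8/12) = 11.840 × 1.073438 = 12.7095
Value of long forward = (F − K)·e^(−rT) = (12.7095 − 13.781) · e^(−0.0940·8/12)
= -1.0715 × 0.939257 = -1.006
Short position value = −(long value) = $1.006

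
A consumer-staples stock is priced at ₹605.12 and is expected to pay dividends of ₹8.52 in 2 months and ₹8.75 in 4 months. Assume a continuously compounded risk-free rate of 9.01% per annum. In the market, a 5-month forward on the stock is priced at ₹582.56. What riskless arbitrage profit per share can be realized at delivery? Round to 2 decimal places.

₹28.18 per share

PV(dividends) I = 8.52·e^(−0.0901·2/12) + 8.75·e^(−0.0901·4/12) = 16.8841
Fair forward F* = (S − I)·e^(rT) = (605.12 − 16.8841)·e^0.037542 = 588.2359 × 1.038256 = 610.7395
Market ₹582.56 < fair 610.7395: forward underpriced → reverse cash-and-carry (short the stock, invest proceeds at r, pay the dividends, go long the forward).
Profit at T = |F_mkt − F*| = |582.56 − 610.7395| = ₹28.18 per share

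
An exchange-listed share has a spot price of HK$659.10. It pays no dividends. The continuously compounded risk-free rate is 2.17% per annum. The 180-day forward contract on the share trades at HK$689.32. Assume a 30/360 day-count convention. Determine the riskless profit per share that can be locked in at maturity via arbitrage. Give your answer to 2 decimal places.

Fair forward: F* = S·e^(carry·T), with carry = r = 0.0217
F* = 659.10 · e^(0.0217 × 180/360) = 659.10 · e^0.010850 = 659.10 × 1.010909 = HK$666.2901
Market HK$689.32 > fair HK$666.2901: forward overpriced → cash-and-carry (buy spot, short the forward).
At maturity, profit = |F_mkt − F*| = |689.32 − 666.2901| = HK$23.03 per share

HK$23.03 per share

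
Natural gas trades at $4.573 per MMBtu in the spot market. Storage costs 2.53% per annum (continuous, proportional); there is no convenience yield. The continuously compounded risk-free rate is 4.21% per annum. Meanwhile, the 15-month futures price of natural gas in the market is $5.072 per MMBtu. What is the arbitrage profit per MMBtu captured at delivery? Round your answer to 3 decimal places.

$0.097 per MMBtu

Fair futures: F* = S·e^(carry·T), with carry = (r + u) = 0.0421 + 0.0253 = 0.0674
F* = 4.573 · e^(0.0674 × 15/12) = 4.573 · e^0.084250 = 4.573 × 1.087901 = $4.9750
Market $5.072 > fair $4.9750: forward overpriced → cash-and-carry (buy spot, short the forward).
At maturity, profit = |F_mkt − F*| = |5.072 − 4.9750| = $0.097 per MMBtu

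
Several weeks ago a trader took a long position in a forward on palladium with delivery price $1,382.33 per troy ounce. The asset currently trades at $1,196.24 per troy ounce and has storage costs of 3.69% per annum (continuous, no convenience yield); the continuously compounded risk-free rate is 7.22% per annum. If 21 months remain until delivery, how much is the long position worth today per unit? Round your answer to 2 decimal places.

Current fair forward for the remaining 21 months: F = S·e^((r + u)·T), (r + u) = 0.0722 + 0.0369 = 0.1091
F = 1196.24 · e^(0.1091 × 21/12) = 1196.24 × 1.21036867 = 1447.8914
Value of long forward = (F − K)·e^(−rT) = (1447.8914 − 1382.33) · e^(−0.0722·21/12)
= 65.5614 × 0.88130634 = 57.78

$57.78 per troy ounce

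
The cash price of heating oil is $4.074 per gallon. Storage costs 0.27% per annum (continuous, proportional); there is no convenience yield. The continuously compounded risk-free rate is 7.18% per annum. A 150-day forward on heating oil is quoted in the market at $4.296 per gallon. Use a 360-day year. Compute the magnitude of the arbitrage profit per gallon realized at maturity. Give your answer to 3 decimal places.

Fair forward: F* = S·e^(carry·T), with carry = (r + u) = 0.0718 + 0.0027 = 0.0745
F* = 4.074 · e^(0.0745 × 150/360) = 4.074 · e^0.031042 = 4.074 × 1.031529 = $4.2024
Market $4.296 > fair $4.2024: forward overpriced → cash-and-carry (buy spot, short the forward).
At maturity, profit = |F_mkt − F*| = |4.296 − 4.2024| = $0.094 per gallon

$0.094 per gallon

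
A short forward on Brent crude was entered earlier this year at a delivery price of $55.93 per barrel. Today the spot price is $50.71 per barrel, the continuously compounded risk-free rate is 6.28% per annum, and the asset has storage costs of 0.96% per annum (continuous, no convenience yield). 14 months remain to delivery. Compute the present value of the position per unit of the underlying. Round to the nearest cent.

Current fair forward for the remaining 14 months: F = S·e^((r + u)·T), (r + u) = 0.0628 + 0.0096 = 0.0724
F = 50.71 · e^(0.0724 × 14/12) = 50.71 × 1.088137 = 55.1794
Value of long forward = (F − K)·e^(−rT) = (55.1794 − 55.93) · e^(−0.0628·14/12)
= -0.7506 × 0.929353 = -0.70
Short position value = −(long value) = $0.70

$0.70 per barrel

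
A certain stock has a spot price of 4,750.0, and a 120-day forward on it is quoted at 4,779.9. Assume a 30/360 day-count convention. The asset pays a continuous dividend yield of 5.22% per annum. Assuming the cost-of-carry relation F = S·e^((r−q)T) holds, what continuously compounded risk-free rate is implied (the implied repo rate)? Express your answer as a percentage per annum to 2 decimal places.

From F = S·e^((r−q)T): (r − q) = ln(F/S)/T
ln(4779.9/4750.0) = ln(1.006295) = 0.006275
(r − q) = 0.006275 / (120/360) = 0.018825
r = ln(F/S)/T + q = 0.018825 + 0.0522 = 0.071025
r = 7.10%

7.10%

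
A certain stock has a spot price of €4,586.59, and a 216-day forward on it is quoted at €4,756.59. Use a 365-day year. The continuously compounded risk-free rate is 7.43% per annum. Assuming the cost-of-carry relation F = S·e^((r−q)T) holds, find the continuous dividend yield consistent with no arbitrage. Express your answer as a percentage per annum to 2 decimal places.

From F = S·e^((r−q)T): (r − q) = ln(F/S)/T
ln(4756.59/4586.59) = ln(1.037065) = 0.036395
(r − q) = 0.036395 / (216/365) = 0.061501
q = r − ln(F/S)/T = 0.0743 − 0.061501 = 0.012799
q = 1.28%

1.28%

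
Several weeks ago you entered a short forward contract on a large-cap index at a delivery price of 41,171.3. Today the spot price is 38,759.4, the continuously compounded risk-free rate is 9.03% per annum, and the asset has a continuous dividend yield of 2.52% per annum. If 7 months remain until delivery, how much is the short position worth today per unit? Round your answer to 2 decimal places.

Current fair forward for the remaining 7 months: F = S·e^((r − q)·T), (r − q) = 0.0903 − 0.0252 = 0.0651
F = 38759.4 · e^(0.0651 × 7/12) = 38759.4 × 1.03870526 = 40259.5927
Value of long forward = (F − K)·e^(−rT) = (40259.5927 − 41171.3) · e^(−0.0903·7/12)
= -911.7073 × 0.94868829 = -864.93
Short position value = −(long value) = 864.93

864.93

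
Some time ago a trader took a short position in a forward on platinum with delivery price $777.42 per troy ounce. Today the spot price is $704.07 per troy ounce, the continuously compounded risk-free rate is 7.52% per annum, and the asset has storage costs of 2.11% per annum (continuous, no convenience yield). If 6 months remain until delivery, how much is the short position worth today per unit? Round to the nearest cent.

$37.19 per troy ounce

Current fair forward for the remaining 6 months: F = S·e^((r + u)·T), (r + u) = 0.0752 + 0.0211 = 0.0963
F = 704.07 · e^(0.0963 × 6/12) = 704.07 × 1.049328 = 738.8004
Value of long forward = (F − K)·e^(−rT) = (738.8004 − 777.42) · e^(−0.0752·6/12)
= -38.6196 × 0.963098 = -37.19
Short position value = −(long value) = $37.19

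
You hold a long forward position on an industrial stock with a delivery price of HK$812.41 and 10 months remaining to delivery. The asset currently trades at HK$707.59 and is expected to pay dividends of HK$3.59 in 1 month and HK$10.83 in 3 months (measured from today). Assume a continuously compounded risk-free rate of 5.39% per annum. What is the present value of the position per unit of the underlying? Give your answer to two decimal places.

PV(remaining dividends) I = 3.59·e^(−0.0539·1/12) + 10.83·e^(−0.0539·3/12) = 14.2590
Current forward F = (S − I)·e^(rT) = (707.59 − 14.2590)·e^(0.0539·10/12) = 693.3310 × 1.045941 = 725.1833
Value (long) = (F − K)·e^(−rT) = (725.1833 − 812.41) × 0.956077 = -83.3954
Value = -HK$83.40

-HK$83.40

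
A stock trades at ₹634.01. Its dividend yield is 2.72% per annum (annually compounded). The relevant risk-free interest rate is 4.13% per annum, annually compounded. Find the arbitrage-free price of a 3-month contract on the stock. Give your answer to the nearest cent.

F = S · (1+r)^T / (1+q)^T
= 634.01 × 1.010169 / 1.006732 = 634.01 × 1.003414
F = ₹636.17

₹636.17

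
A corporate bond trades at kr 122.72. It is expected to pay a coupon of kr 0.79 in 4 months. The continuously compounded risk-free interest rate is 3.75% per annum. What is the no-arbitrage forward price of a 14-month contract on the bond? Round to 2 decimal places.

kr 127.39

PV(coupons) I = 0.79·e^(−0.0375·4/12)
I = 0.7802
F = (S − I)·e^(rT) = (122.72 − 0.7802) · e^(0.0375·14/12)
= 121.9398 · e^0.043750 = 121.9398 × 1.044721 = kr 127.39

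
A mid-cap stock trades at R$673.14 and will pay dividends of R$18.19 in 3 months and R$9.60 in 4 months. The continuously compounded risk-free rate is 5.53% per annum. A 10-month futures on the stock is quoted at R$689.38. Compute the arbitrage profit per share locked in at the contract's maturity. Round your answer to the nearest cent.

R$13.15 per share

PV(dividends) I = 18.19·e^(−0.0553·3/12) + 9.60·e^(−0.0553·4/12) = 27.3649
Fair futures F* = (S − I)·e^(rT) = (673.14 − 27.3649)·e^0.046083 = 645.7751 × 1.047161 = 676.2305
Market R$689.38 > fair 676.2305: forward overpriced → cash-and-carry (borrow at r, buy the stock and collect the dividends, short the forward).
Profit at T = |F_mkt − F*| = |689.38 − 676.2305| = R$13.15 per share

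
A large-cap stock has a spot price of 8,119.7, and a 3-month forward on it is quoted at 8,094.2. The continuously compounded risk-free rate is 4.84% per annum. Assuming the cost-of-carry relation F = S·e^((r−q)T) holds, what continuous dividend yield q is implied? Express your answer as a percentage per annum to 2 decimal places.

From F = S·e^((r−q)T): (r − q) = ln(F/S)/T
ln(8094.2/8119.7) = ln(0.996859) = -0.003146
(r − q) = -0.003146 / (3/12) = -0.012584
q = r − ln(F/S)/T = 0.0484 + 0.012584 = 0.060984
q = 6.10%

6.10%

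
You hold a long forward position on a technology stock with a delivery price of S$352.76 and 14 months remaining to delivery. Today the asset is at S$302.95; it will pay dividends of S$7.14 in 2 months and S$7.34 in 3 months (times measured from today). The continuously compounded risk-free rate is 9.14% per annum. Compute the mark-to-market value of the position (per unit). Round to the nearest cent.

PV(remaining dividends) I = 7.14·e^(−0.0914·2/12) + 7.34·e^(−0.0914·3/12) = 14.2062
Current forward F = (S − I)·e^(rT) = (302.95 − 14.2062)·e^(0.0914·14/12) = 288.7438 × 1.112526 = 321.2350
Value (long) = (F − K)·e^(−rT) = (321.2350 − 352.76) × 0.898855 = -28.3364
Value = -S$28.34

-S$28.34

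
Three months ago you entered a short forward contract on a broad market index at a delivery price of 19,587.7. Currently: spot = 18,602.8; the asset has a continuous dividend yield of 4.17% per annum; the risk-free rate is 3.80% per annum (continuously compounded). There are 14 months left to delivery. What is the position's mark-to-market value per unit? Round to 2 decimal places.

1018.84

Current fair forward for the remaining 14 months: F = S·e^((r − q)·T), (r − q) = 0.0380 − 0.0417 = -0.0037
F = 18602.8 · e^(-0.0037 × 14/12) = 18602.8 × 0.99569264 = 18522.6710
Value of long forward = (F − K)·e^(−rT) = (18522.6710 − 19587.7) · e^(−0.0380·14/12)
= -1065.0290 × 0.95663503 = -1018.84
Short position value = −(long value) = 1018.84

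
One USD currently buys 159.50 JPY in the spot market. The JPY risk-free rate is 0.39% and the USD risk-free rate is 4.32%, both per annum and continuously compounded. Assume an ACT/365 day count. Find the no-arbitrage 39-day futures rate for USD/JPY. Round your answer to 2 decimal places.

158.83

F = S·e^((r_JPY − r_USD)T) = 159.50 · e^((0.0039 − 0.0432) × 39/365)
= 159.50 · e^-0.004199 = 159.50 × 0.995810
F = 158.83 JPY per USD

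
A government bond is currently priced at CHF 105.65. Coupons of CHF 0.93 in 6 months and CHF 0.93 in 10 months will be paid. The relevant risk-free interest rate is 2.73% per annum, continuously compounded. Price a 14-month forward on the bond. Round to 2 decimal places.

CHF 107.18

PV(coupons) I = 0.93·e^(−0.0273·6/12) + 0.93·e^(−0.0273·10/12)
I = 0.9174 + 0.9091 = 1.8265
F = (S − I)·e^(rT) = (105.65 − 1.8265) · e^(0.0273·14/12)
= 103.8235 · e^0.031850 = 103.8235 × 1.032363 = CHF 107.18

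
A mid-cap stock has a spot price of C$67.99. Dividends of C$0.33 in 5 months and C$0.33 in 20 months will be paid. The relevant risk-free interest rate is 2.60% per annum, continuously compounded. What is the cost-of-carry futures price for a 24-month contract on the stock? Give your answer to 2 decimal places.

PV(dividends) I = 0.33·e^(−0.0260·5/12) + 0.33·e^(−0.0260·20/12)
I = 0.3264 + 0.3160 = 0.6424
F = (S − I)·e^(rT) = (67.99 − 0.6424) · e^(0.0260·24/12)
= 67.3476 · e^0.052000 = 67.3476 × 1.053376 = C$70.94

C$70.94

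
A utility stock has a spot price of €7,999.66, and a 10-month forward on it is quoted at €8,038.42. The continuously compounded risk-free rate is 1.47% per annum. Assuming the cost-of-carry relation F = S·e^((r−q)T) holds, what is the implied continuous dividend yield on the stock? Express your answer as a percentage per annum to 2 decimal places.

0.89%

From F = S·e^((r−q)T): (r − q) = ln(F/S)/T
ln(8038.42/7999.66) = ln(1.004845) = 0.004833
(r − q) = 0.004833 / (10/12) = 0.005800
q = r − ln(F/S)/T = 0.0147 − 0.005800 = 0.008900
q = 0.89%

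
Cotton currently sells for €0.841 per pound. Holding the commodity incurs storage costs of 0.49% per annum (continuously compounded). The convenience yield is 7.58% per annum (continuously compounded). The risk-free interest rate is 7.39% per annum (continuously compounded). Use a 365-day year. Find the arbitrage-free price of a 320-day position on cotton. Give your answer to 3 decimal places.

Net carry = r + u − y = 0.0739 + 0.0049 − 0.0758 = 0.0030
F = S·e^((r+u−y)T) = 0.841 · e^(0.0030 × 320/365) = 0.841 · e^0.002630
= 0.841 × 1.002633 = €0.843 per pound

€0.843 per pound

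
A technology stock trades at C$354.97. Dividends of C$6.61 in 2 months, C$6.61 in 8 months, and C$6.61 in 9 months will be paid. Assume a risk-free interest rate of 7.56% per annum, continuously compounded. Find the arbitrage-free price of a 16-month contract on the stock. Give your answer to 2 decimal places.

PV(dividends) I = 6.61·e^(−0.0756·2/12) + 6.61·e^(−0.0756·8/12) + 6.61·e^(−0.0756·9/12)
I = 6.5272 + 6.2851 + 6.2456 = 19.0579
F = (S − I)·e^(rT) = (354.97 − 19.0579) · e^(0.0756·16/12)
= 335.9121 · e^0.100800 = 335.9121 × 1.106055 = C$371.54

C$371.54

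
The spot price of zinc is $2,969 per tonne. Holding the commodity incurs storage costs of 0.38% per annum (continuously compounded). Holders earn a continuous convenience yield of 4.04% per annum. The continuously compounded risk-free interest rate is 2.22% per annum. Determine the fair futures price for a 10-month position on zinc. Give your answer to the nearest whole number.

Net carry = r + u − y = 0.0222 + 0.0038 − 0.0404 = -0.0144
F = S·e^((r+u−y)T) = 2969 · e^(-0.0144 × 10/12) = 2969 · e^-0.012000
= 2969 × 0.988072 = $2,934 per tonne

$2,934 per tonne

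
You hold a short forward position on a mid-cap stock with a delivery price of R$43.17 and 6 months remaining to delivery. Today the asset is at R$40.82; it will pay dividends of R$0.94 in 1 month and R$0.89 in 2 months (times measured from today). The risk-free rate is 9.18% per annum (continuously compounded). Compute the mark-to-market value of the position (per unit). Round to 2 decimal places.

R$2.22

PV(remaining dividends) I = 0.94·e^(−0.0918·1/12) + 0.89·e^(−0.0918·2/12) = 1.8093
Current forward F = (S − I)·e^(rT) = (40.82 − 1.8093)·e^(0.0918·6/12) = 39.0107 × 1.046970 = 40.8430
Value (long) = (F − K)·e^(−rT) = (40.8430 − 43.17) × 0.955137 = -2.2226
Short position value = −(long value) = R$2.22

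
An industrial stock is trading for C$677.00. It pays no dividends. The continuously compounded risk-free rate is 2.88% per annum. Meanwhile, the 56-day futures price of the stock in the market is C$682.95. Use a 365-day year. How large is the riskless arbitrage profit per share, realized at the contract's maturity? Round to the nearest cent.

C$2.95 per share

Fair futures: F* = S·e^(carry·T), with carry = r = 0.0288
F* = 677.00 · e^(0.0288 × 56/365) = 677.00 · e^0.004419 = 677.00 × 1.004429 = C$679.9984
Market C$682.95 > fair C$679.9984: forward overpriced → cash-and-carry (buy spot, short the forward).
At maturity, profit = |F_mkt − F*| = |682.95 − 679.9984| = C$2.95 per share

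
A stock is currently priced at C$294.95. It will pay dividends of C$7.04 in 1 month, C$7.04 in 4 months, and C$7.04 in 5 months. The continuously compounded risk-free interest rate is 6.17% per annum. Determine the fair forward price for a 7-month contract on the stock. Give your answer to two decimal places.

C$284.24

PV(dividends) I = 7.04·e^(−0.0617·1/12) + 7.04·e^(−0.0617·4/12) + 7.04·e^(−0.0617·5/12)
I = 7.0039 + 6.8967 + 6.8613 = 20.7619
F = (S − I)·e^(rT) = (294.95 − 20.7619) · e^(0.0617·7/12)
= 274.1881 · e^0.035992 = 274.1881 × 1.036648 = C$284.24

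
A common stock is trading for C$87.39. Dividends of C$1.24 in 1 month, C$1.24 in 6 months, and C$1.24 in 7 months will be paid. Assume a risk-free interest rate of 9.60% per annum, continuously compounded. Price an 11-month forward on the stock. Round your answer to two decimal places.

PV(dividends) I = 1.24·e^(−0.0960·1/12) + 1.24·e^(−0.0960·6/12) + 1.24·e^(−0.0960·7/12)
I = 1.2301 + 1.1819 + 1.1725 = 3.5845
F = (S − I)·e^(rT) = (87.39 − 3.5845) · e^(0.0960·11/12)
= 83.8055 · e^0.088000 = 83.8055 × 1.091988 = C$91.51

C$91.51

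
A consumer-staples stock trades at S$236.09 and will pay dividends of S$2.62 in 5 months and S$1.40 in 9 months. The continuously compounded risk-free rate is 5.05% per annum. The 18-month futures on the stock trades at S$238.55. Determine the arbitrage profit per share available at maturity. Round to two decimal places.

S$11.90 per share

PV(dividends) I = 2.62·e^(−0.0505·5/12) + 1.40·e^(−0.0505·9/12) = 3.9134
Fair futures F* = (S − I)·e^(rT) = (236.09 − 3.9134)·e^0.075750 = 232.1766 × 1.078693 = 250.4473
Market S$238.55 < fair 250.4473: forward underpriced → reverse cash-and-carry (short the stock, invest proceeds at r, pay the dividends, go long the forward).
Profit at T = |F_mkt − F*| = |238.55 − 250.4473| = S$11.90 per share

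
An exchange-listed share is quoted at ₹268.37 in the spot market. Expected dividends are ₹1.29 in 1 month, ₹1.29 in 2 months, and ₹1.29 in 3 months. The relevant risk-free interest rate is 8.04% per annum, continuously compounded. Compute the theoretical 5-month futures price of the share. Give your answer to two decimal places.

₹273.56

PV(dividends) I = 1.29·e^(−0.0804·1/12) + 1.29·e^(−0.0804·2/12) + 1.29·e^(−0.0804·3/12)
I = 1.2814 + 1.2728 + 1.2643 = 3.8185
F = (S − I)·e^(rT) = (268.37 − 3.8185) · e^(0.0804·5/12)
= 264.5515 · e^0.033500 = 264.5515 × 1.034067 = ₹273.56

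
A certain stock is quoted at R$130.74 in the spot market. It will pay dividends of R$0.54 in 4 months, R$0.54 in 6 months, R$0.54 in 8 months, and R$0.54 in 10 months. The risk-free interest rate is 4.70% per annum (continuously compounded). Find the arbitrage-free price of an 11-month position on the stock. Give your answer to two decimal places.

PV(dividends) I = 0.54·e^(−0.0470·4/12) + 0.54·e^(−0.0470·6/12) + 0.54·e^(−0.0470·8/12) + 0.54·e^(−0.0470·10/12)
I = 0.5316 + 0.5275 + 0.5233 + 0.5193 = 2.1017
F = (S − I)·e^(rT) = (130.74 − 2.1017) · e^(0.0470·11/12)
= 128.6383 · e^0.043083 = 128.6383 × 1.044025 = R$134.30

R$134.30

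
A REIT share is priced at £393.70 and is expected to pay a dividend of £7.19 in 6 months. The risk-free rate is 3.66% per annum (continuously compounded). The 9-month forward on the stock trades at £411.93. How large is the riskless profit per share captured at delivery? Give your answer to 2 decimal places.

£14.53 per share

PV(dividends) I = 7.19·e^(−0.0366·6/12) = 7.0596
Fair forward F* = (S − I)·e^(rT) = (393.70 − 7.0596)·e^0.027450 = 386.6404 × 1.027830 = 397.4006
Market £411.93 > fair 397.4006: forward overpriced → cash-and-carry (borrow at r, buy the stock and collect the dividends, short the forward).
Profit at T = |F_mkt − F*| = |411.93 − 397.4006| = £14.53 per share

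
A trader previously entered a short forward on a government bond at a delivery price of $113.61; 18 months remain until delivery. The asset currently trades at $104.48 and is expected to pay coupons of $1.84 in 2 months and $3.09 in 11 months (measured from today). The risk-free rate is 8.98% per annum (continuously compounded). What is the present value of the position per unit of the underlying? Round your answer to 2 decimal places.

PV(remaining coupons) I = 1.84·e^(−0.0898·2/12) + 3.09·e^(−0.0898·11/12) = 4.6585
Current forward F = (S − I)·e^(rT) = (104.48 − 4.6585)·e^(0.0898·18/12) = 99.8215 × 1.144193 = 114.2151
Value (long) = (F − K)·e^(−rT) = (114.2151 − 113.61) × 0.873978 = 0.5288
Short position value = −(long value) = -$0.53

-$0.53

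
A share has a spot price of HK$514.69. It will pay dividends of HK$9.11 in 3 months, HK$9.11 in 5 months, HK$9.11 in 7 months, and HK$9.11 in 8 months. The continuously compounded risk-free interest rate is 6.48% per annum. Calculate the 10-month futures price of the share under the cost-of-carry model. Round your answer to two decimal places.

PV(dividends) I = 9.11·e^(−0.0648·3/12) + 9.11·e^(−0.0648·5/12) + 9.11·e^(−0.0648·7/12) + 9.11·e^(−0.0648·8/12)
I = 8.9636 + 8.8673 + 8.7721 + 8.7248 = 35.3278
F = (S − I)·e^(rT) = (514.69 − 35.3278) · e^(0.0648·10/12)
= 479.3622 · e^0.054000 = 479.3622 × 1.055485 = HK$505.96

HK$505.96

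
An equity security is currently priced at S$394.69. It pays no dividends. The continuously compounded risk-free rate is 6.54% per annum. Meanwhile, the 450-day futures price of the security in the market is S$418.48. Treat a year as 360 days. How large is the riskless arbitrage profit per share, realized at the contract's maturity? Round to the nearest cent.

S$9.83 per share

Fair futures: F* = S·e^(carry·T), with carry = r = 0.0654
F* = 394.69 · e^(0.0654 × 450/360) = 394.69 · e^0.081750 = 394.69 × 1.085184 = S$428.3113
Market S$418.48 < fair S$428.3113: forward underpriced → reverse cash-and-carry (short spot, go long the forward).
At maturity, profit = |F_mkt − F*| = |418.48 − 428.3113| = S$9.83 per share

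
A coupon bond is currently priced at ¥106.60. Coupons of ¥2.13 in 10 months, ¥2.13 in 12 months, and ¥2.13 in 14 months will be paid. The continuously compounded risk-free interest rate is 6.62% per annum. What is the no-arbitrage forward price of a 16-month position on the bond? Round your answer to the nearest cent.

¥109.90

PV(coupons) I = 2.13·e^(−0.0662·10/12) + 2.13·e^(−0.0662·12/12) + 2.13·e^(−0.0662·14/12)
I = 2.0157 + 1.9936 + 1.9717 = 5.9810
F = (S − I)·e^(rT) = (106.60 − 5.9810) · e^(0.0662·16/12)
= 100.6190 · e^0.088267 = 100.6190 × 1.092280 = ¥109.90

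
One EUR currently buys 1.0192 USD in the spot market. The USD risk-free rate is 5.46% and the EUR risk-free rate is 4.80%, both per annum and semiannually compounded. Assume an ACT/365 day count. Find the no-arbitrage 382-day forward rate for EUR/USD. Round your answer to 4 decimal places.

1.0261

By covered interest parity, F = S · (1+r_USD/2)^(2T) / (1+r_EUR/2)^(2T)
= 1.0192 × 1.057996 / 1.050895 = 1.0192 × 1.006757
F = 1.0261 USD per EUR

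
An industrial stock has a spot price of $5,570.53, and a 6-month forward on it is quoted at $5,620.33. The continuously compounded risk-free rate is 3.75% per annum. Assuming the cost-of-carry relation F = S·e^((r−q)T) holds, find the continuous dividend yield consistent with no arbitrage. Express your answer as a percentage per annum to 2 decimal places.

From F = S·e^((r−q)T): (r − q) = ln(F/S)/T
ln(5620.33/5570.53) = ln(1.008940) = 0.008900
(r − q) = 0.008900 / (6/12) = 0.017800
q = r − ln(F/S)/T = 0.0375 − 0.017800 = 0.019700
q = 1.97%

1.97%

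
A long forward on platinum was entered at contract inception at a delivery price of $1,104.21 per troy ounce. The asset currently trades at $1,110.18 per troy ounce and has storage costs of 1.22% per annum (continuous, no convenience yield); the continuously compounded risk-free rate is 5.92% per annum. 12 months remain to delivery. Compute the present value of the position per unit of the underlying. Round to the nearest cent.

$83.07 per troy ounce

Current fair forward for the remaining 12 months: F = S·e^((r + u)·T), (r + u) = 0.0592 + 0.0122 = 0.0714
F = 1110.18 · e^(0.0714 × 12/12) = 1110.18 × 1.07401074 = 1192.3452
Value of long forward = (F − K)·e^(−rT) = (1192.3452 − 1104.21) · e^(−0.0592·12/12)
= 88.1352 × 0.94251825 = 83.07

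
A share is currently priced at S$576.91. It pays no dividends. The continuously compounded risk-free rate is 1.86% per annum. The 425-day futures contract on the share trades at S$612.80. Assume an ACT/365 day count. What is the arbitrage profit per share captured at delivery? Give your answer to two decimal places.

S$23.26 per share

Fair futures: F* = S·e^(carry·T), with carry = r = 0.0186
F* = 576.91 · e^(0.0186 × 425/365) = 576.91 · e^0.021658 = 576.91 × 1.021894 = S$589.5409
Market S$612.80 > fair S$589.5409: forward overpriced → cash-and-carry (buy spot, short the forward).
At maturity, profit = |F_mkt − F*| = |612.80 − 589.5409| = S$23.26 per share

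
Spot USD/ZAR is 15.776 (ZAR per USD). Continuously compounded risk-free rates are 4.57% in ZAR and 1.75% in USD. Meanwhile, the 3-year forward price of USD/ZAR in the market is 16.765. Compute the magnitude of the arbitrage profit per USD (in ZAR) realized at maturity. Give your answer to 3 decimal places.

Fair forward: F* = S·e^(carry·T), with carry = (r_ZAR − r_USD) = 0.0457 − 0.0175 = 0.0282
F* = 15.776 · e^(0.0282 × 3) = 15.776 · e^0.084600 = 15.776 × 1.088282 = 17.1687
Market 16.765 < fair 17.1687: forward underpriced → reverse cash-and-carry (short spot, go long the forward).
At maturity, profit = |F_mkt − F*| = |16.765 − 17.1687| = 0.404 per USD (in ZAR)

0.404 per USD (in ZAR)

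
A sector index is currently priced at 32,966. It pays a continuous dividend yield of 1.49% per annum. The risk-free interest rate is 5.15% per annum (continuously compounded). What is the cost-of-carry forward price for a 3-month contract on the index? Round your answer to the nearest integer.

33,269

F = S·e^((r − q)T) = 32966 · e^((0.0515 − 0.0149) × 3/12)
= 32966 · e^0.009150 = 32966 × 1.009192
F = 33,269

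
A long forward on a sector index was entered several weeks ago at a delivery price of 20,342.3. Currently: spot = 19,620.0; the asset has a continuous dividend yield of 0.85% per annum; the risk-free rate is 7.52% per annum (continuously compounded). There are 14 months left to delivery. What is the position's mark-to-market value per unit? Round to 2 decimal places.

792.75

Current fair forward for the remaining 14 months: F = S·e^((r − q)·T), (r − q) = 0.0752 − 0.0085 = 0.0667
F = 19620.0 · e^(0.0667 × 14/12) = 19620.0 × 1.08092447 = 21207.7381
Value of long forward = (F − K)·e^(−rT) = (21207.7381 − 20342.3) · e^(−0.0752·14/12)
= 865.4381 × 0.91600511 = 792.75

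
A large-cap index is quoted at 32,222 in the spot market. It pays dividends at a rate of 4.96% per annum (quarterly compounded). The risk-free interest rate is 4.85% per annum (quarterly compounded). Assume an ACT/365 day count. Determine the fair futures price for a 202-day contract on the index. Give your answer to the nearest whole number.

32,203

F = S · (1+r/4)^(4T) / (1+q/4)^(4T)
= 32222 × 1.027039 / 1.027657 = 32222 × 0.999399
F = 32,203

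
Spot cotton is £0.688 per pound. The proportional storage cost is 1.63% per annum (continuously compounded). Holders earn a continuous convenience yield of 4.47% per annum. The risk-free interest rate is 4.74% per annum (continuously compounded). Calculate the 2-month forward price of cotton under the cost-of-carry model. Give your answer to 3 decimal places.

£0.690 per pound

Net carry = r + u − y = 0.0474 + 0.0163 − 0.0447 = 0.0190
F = S·e^((r+u−y)T) = 0.688 · e^(0.0190 × 2/12) = 0.688 · e^0.003167
= 0.688 × 1.003172 = £0.690 per pound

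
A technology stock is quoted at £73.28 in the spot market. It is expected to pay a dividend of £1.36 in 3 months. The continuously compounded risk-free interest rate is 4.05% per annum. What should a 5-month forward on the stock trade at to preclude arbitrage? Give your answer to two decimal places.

£73.16

PV(dividends) I = 1.36·e^(−0.0405·3/12)
I = 1.3463
F = (S − I)·e^(rT) = (73.28 − 1.3463) · e^(0.0405·5/12)
= 71.9337 · e^0.016875 = 71.9337 × 1.017018 = £73.16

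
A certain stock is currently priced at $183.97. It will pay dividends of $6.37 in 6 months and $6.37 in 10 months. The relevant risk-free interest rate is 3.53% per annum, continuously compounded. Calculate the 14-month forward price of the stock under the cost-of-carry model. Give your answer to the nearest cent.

$178.74

PV(dividends) I = 6.37·e^(−0.0353·6/12) + 6.37·e^(−0.0353·10/12)
I = 6.2586 + 6.1853 = 12.4439
F = (S − I)·e^(rT) = (183.97 − 12.4439) · e^(0.0353·14/12)
= 171.5261 · e^0.041183 = 171.5261 × 1.042043 = $178.74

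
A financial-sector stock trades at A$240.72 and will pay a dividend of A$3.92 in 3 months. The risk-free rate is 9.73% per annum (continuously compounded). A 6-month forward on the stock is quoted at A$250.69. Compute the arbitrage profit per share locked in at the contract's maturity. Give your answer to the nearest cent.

A$1.99 per share

PV(dividends) I = 3.92·e^(−0.0973·3/12) = 3.8258
Fair forward F* = (S − I)·e^(rT) = (240.72 − 3.8258)·e^0.048650 = 236.8942 × 1.049853 = 248.7041
Market A$250.69 > fair 248.7041: forward overpriced → cash-and-carry (borrow at r, buy the stock and collect the dividends, short the forward).
Profit at T = |F_mkt − F*| = |250.69 − 248.7041| = A$1.99 per share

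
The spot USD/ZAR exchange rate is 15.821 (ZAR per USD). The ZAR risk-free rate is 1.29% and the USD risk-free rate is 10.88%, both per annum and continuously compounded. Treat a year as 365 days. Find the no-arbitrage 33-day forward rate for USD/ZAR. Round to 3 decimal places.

15.684

F = S·e^((r_ZAR − r_USD)T) = 15.821 · e^((0.0129 − 0.1088) × 33/365)
= 15.821 · e^-0.008670 = 15.821 × 0.991367
F = 15.684 ZAR per USD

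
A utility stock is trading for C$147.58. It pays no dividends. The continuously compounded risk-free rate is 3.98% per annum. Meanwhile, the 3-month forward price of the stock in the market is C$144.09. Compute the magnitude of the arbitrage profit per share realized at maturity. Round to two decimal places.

C$4.97 per share

Fair forward: F* = S·e^(carry·T), with carry = r = 0.0398
F* = 147.58 · e^(0.0398 × 3/12) = 147.58 · e^0.009950 = 147.58 × 1.010000 = C$149.0558
Market C$144.09 < fair C$149.0558: forward underpriced → reverse cash-and-carry (short spot, go long the forward).
At maturity, profit = |F_mkt − F*| = |144.09 − 149.0558| = C$4.97 per share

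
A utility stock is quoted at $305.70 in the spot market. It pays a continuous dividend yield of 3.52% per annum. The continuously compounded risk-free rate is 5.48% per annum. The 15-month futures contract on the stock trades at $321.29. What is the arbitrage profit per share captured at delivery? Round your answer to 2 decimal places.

$8.01 per share

Fair futures: F* = S·e^(carry·T), with carry = (r − q) = 0.0548 − 0.0352 = 0.0196
F* = 305.70 · e^(0.0196 × 15/12) = 305.70 · e^0.024500 = 305.70 × 1.024803 = $313.2823
Market $321.29 > fair $313.2823: forward overpriced → cash-and-carry (buy spot, short the forward).
At maturity, profit = |F_mkt − F*| = |321.29 − 313.2823| = $8.01 per share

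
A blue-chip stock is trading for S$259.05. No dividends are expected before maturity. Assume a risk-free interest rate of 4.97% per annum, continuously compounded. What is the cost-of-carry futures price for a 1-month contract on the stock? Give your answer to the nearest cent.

F = S·e^(rT) = 259.05 · e^(0.0497 × 1/12)
= 259.05 · e^0.004142 = 259.05 × 1.004151
F = S$260.13

S$260.13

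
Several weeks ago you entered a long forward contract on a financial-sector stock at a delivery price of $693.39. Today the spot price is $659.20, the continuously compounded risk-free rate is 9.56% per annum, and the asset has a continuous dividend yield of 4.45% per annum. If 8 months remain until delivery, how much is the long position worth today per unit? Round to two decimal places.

Current fair forward for the remaining 8 months: F = S·e^((r − q)·T), (r − q) = 0.0956 − 0.0445 = 0.0511
F = 659.20 · e^(0.0511 × 8/12) = 659.20 × 1.034654 = 682.0439
Value of long forward = (F − K)·e^(−rT) = (682.0439 − 693.39) · e^(−0.0956·8/12)
= -11.3461 × 0.938255 = -10.65

-$10.65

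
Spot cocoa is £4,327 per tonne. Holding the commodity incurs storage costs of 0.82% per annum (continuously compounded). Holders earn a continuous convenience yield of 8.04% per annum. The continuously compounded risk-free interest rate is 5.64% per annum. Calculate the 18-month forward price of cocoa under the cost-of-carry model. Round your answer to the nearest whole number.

Net carry = r + u − y = 0.0564 + 0.0082 − 0.0804 = -0.0158
F = S·e^((r+u−y)T) = 4327 · e^(-0.0158 × 18/12) = 4327 · e^-0.023700
= 4327 × 0.976579 = £4,226 per tonne

£4,226 per tonne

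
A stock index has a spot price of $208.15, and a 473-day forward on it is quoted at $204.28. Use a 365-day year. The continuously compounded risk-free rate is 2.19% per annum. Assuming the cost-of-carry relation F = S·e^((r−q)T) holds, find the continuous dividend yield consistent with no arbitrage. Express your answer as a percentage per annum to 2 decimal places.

From F = S·e^((r−q)T): (r − q) = ln(F/S)/T
ln(204.28/208.15) = ln(0.981408) = -0.018767
(r − q) = -0.018767 / (473/365) = -0.014482
q = r − ln(F/S)/T = 0.0219 + 0.014482 = 0.036382
q = 3.64%

3.64%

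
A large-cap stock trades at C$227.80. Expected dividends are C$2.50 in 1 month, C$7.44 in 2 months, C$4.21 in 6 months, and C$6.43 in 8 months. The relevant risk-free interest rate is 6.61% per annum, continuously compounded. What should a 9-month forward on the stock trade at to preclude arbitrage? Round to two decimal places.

PV(dividends) I = 2.50·e^(−0.0661·1/12) + 7.44·e^(−0.0661·2/12) + 4.21·e^(−0.0661·6/12) + 6.43·e^(−0.0661·8/12)
I = 2.4863 + 7.3585 + 4.0731 + 6.1528 = 20.0707
F = (S − I)·e^(rT) = (227.80 − 20.0707) · e^(0.0661·9/12)
= 207.7293 · e^0.049575 = 207.7293 × 1.050824 = C$218.29

C$218.29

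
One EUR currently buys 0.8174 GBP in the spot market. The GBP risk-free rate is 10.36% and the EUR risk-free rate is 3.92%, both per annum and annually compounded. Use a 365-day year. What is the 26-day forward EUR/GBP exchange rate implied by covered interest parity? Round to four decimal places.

0.8209

By covered interest parity, F = S · (1+r_GBP)^T / (1+r_EUR)^T
= 0.8174 × 1.007047 / 1.002743 = 0.8174 × 1.004292
F = 0.8209 GBP per EUR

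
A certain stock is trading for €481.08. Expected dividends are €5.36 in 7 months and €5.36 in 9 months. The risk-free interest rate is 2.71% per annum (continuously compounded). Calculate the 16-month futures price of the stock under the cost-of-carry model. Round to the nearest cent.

€487.87

PV(dividends) I = 5.36·e^(−0.0271·7/12) + 5.36·e^(−0.0271·9/12)
I = 5.2759 + 5.2522 = 10.5281
F = (S − I)·e^(rT) = (481.08 − 10.5281) · e^(0.0271·16/12)
= 470.5519 · e^0.036133 = 470.5519 × 1.036794 = €487.87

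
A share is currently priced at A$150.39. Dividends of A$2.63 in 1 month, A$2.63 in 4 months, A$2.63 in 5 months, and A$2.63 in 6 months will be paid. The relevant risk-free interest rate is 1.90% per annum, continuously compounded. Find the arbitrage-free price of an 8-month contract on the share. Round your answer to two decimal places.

PV(dividends) I = 2.63·e^(−0.0190·1/12) + 2.63·e^(−0.0190·4/12) + 2.63·e^(−0.0190·5/12) + 2.63·e^(−0.0190·6/12)
I = 2.6258 + 2.6134 + 2.6093 + 2.6051 = 10.4536
F = (S − I)·e^(rT) = (150.39 − 10.4536) · e^(0.0190·8/12)
= 139.9364 · e^0.012667 = 139.9364 × 1.012748 = A$141.72

A$141.72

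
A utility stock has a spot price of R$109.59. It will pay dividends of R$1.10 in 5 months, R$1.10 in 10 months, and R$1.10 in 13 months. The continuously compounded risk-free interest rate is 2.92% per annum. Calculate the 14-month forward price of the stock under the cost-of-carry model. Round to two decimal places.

R$110.05

PV(dividends) I = 1.10·e^(−0.0292·5/12) + 1.10·e^(−0.0292·10/12) + 1.10·e^(−0.0292·13/12)
I = 1.0867 + 1.0736 + 1.0657 = 3.2260
F = (S − I)·e^(rT) = (109.59 − 3.2260) · e^(0.0292·14/12)
= 106.3640 · e^0.034067 = 106.3640 × 1.034654 = R$110.05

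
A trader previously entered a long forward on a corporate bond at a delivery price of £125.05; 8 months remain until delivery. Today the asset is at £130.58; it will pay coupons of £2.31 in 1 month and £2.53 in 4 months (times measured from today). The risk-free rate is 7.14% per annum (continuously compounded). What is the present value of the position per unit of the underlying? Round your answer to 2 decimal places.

PV(remaining coupons) I = 2.31·e^(−0.0714·1/12) + 2.53·e^(−0.0714·4/12) = 4.7668
Current forward F = (S − I)·e^(rT) = (130.58 − 4.7668)·e^(0.0714·8/12) = 125.8132 × 1.048751 = 131.9467
Value (long) = (F − K)·e^(−rT) = (131.9467 − 125.05) × 0.953515 = 6.5761
Value = £6.58

£6.58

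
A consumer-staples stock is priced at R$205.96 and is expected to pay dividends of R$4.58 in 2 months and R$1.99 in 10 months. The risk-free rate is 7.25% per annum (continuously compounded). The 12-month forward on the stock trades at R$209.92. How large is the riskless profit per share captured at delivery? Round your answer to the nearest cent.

PV(dividends) I = 4.58·e^(−0.0725·2/12) + 1.99·e^(−0.0725·10/12) = 6.3983
Fair forward F* = (S − I)·e^(rT) = (205.96 − 6.3983)·e^0.072500 = 199.5617 × 1.075193 = 214.5673
Market R$209.92 < fair 214.5673: forward underpriced → reverse cash-and-carry (short the stock, invest proceeds at r, pay the dividends, go long the forward).
Profit at T = |F_mkt − F*| = |209.92 − 214.5673| = R$4.65 per share

R$4.65 per share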